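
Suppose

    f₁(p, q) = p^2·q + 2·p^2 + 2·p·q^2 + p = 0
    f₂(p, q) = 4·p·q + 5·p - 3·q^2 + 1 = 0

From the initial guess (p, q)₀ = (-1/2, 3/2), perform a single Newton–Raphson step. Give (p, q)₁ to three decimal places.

(0.750, 1.727)

At (-1/2, 3/2): F = (-1.875, -11.250).
Jacobian J = [[2·p·q + 4·p + 2·q^2 + 1, p^2 + 4·p·q], [4·q + 5, 4·p - 6·q]].
At the point, J = [[2.000, -2.750], [11.000, -11.000]] (det J = 8.250).
Solving J·Δ = −F gives Δ = (1.250, 0.227).
Then the next iterate is (p, q)₁ = (0.750, 1.727).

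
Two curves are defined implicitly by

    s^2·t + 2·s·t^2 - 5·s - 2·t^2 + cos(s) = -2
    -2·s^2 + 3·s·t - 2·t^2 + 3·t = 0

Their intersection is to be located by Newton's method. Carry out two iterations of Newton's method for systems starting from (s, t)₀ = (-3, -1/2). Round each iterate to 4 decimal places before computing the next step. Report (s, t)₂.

At (-3, -1/2): F = (9.510008, -15.5000).
Jacobian J = [[2·s·t + 2·t^2 - sin(s) - 5, s^2 + 4·s·t - 4·t], [-4·s + 3·t, 3·s - 4·t + 3]].
At the point, J = [[-1.358880, 17.0000], [10.5000, -4.0000]] (det J = -173.064480).
Solving J·Δ = −F gives Δ = (1.3028, -0.4553).
Then the next iterate is (s, t)₁ = (-1.6972, -0.9553).
Round to (-1.6972, -0.9553) and repeat: F = (2.685283, -5.588066), J = [[1.059888, 13.187028], [3.9229, 1.7296]].
Δ = (1.5699, -0.3298), so (s, t)₂ = (-0.1273, -1.2851).

(-0.1273, -1.2851)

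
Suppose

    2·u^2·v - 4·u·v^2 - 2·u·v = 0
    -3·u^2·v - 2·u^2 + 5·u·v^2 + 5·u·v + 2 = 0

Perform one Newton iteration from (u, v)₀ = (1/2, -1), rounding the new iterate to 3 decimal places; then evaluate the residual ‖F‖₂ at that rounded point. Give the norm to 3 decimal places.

At (1/2, -1): F = (-1.500, 2.250).
Jacobian J = [[4·u·v - 4·v^2 - 2·v, 2·u^2 - 8·u·v - 2·u], [-6·u·v - 4·u + 5·v^2 + 5·v, -3·u^2 + 10·u·v + 5·u]].
At the point, J = [[-4.000, 3.500], [1.000, -3.250]] (det J = 9.500).
Solving J·Δ = −F gives Δ = (0.316, 0.789).
Then the next iterate is (u, v)₁ = (0.816, -0.211).
Re-evaluating at (0.816, -0.211): F = (-0.08196, 0.41054), so ‖F‖₂ = 0.419.

0.419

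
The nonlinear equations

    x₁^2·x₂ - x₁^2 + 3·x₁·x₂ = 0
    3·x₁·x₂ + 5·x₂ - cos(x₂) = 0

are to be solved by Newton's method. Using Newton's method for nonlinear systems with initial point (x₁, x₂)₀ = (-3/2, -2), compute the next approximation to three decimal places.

At (-3/2, -2): F = (2.250, -0.58385).
Jacobian J = [[2·x₁·x₂ - 2·x₁ + 3·x₂, x₁^2 + 3·x₁], [3·x₂, 3·x₁ + sin(x₂) + 5]].
At the point, J = [[3.000, -2.250], [-6.000, -0.40930]] (det J = -14.72789).
Solving J·Δ = −F gives Δ = (-0.152, 0.798).
Then the next iterate is (x₁, x₂)₁ = (-1.652, -1.202).

(-1.652, -1.202)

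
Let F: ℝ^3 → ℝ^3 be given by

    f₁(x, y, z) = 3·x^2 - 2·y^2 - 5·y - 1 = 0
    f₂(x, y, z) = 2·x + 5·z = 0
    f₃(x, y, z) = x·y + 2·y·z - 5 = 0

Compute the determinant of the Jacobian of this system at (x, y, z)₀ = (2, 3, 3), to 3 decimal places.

-531.000

J = [[6·x, -4·y - 5, 0], [2, 0, 5], [y, x + 2·z, 2·y]].
At the point, J = [[12.000, -17.000, 0.000], [2.000, 0.000, 5.000], [3.000, 8.000, 6.000]].
det J = -531.000.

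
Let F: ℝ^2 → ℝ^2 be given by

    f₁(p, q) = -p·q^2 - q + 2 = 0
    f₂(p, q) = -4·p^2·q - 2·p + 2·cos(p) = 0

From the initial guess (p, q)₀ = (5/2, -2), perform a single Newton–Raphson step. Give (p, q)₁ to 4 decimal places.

At (5/2, -2): F = (-6.0000, 43.397713).
Jacobian J = [[-q^2, -2·p·q - 1], [-8·p·q - 2·sin(p) - 2, -4·p^2]].
At the point, J = [[-4.0000, 9.0000], [36.803056, -25.0000]] (det J = -231.227501).
Solving J·Δ = −F gives Δ = (-1.0404, 0.2042).
Then the next iterate is (p, q)₁ = (1.4596, -1.7958).

(1.4596, -1.7958)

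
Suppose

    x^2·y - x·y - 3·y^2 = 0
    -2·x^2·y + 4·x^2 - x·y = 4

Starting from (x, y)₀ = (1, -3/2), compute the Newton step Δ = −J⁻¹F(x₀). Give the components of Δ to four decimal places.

At (1, -3/2): F = (-6.7500, 4.5000).
Jacobian J = [[2·x·y - y, x^2 - x - 6·y], [-4·x·y + 8·x - y, -2·x^2 - x]].
At the point, J = [[-1.5000, 9.0000], [15.5000, -3.0000]] (det J = -135.0000).
Solving J·Δ = −F gives Δ = (-0.1500, 0.7250).

(-0.1500, 0.7250)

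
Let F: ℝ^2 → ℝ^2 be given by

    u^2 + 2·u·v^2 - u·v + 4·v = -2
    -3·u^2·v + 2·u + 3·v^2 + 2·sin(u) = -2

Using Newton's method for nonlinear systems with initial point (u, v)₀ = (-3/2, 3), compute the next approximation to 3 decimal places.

(-1.453, 2.545)

At (-3/2, 3): F = (-6.250, 3.75501).
Jacobian J = [[2·u + 2·v^2 - v, 4·u·v - u + 4], [-6·u·v + 2·cos(u) + 2, -3·u^2 + 6·v]].
At the point, J = [[12.000, -12.500], [29.14147, 11.250]] (det J = 499.26843).
Solving J·Δ = −F gives Δ = (0.047, -0.455).
Then the next iterate is (u, v)₁ = (-1.453, 2.545).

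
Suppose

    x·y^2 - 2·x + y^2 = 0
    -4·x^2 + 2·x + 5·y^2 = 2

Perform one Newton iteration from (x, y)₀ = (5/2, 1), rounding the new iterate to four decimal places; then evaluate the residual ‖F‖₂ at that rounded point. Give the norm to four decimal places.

3.1805

At (5/2, 1): F = (-1.5000, -17.0000).
Jacobian J = [[y^2 - 2, 2·x·y + 2·y], [-8·x + 2, 10·y]].
At the point, J = [[-1.0000, 7.0000], [-18.0000, 10.0000]] (det J = 116.0000).
Solving J·Δ = −F gives Δ = (-0.8966, 0.0862).
Then the next iterate is (x, y)₁ = (1.6034, 1.0862).
Re-evaluating at (1.6034, 1.0862): F = (-0.135229, -3.177614), so ‖F‖₂ = 3.1805.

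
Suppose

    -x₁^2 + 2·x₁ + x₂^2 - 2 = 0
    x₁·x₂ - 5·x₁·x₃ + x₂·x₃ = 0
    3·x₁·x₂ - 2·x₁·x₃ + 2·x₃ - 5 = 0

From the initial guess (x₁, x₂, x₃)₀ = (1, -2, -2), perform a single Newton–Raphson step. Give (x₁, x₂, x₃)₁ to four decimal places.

(-3.3750, -1.2500, -5.3929)

At (1, -2, -2): F = (3.0000, 12.0000, -11.0000).
Jacobian J = [[-2·x₁ + 2, 2·x₂, 0], [x₂ - 5·x₃, x₁ + x₃, -5·x₁ + x₂], [3·x₂ - 2·x₃, 3·x₁, -2·x₁ + 2]].
At the point, J = [[0.0000, -4.0000, 0.0000], [8.0000, -1.0000, -7.0000], [-2.0000, 3.0000, 0.0000]] (det J = -56.0000).
Solving J·Δ = −F gives Δ = (-4.3750, 0.7500, -3.3929).
Then the next iterate is (x₁, x₂, x₃)₁ = (-3.3750, -1.2500, -5.3929).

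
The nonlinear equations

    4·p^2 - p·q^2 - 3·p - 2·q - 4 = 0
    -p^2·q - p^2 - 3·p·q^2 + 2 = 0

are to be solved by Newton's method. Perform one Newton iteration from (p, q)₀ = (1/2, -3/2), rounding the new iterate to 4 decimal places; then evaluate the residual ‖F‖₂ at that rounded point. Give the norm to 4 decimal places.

37.0182

At (1/2, -3/2): F = (-2.6250, -1.2500).
Jacobian J = [[8·p - q^2 - 3, -2·p·q - 2], [-2·p·q - 2·p - 3·q^2, -p^2 - 6·p·q]].
At the point, J = [[-1.2500, -0.5000], [-6.2500, 4.2500]] (det J = -8.4375).
Solving J·Δ = −F gives Δ = (-1.3963, -1.7593).
Then the next iterate is (p, q)₁ = (-0.8963, -3.2593).
Re-evaluating at (-0.8963, -3.2593): F = (17.942342, 32.379300), so ‖F‖₂ = 37.0182.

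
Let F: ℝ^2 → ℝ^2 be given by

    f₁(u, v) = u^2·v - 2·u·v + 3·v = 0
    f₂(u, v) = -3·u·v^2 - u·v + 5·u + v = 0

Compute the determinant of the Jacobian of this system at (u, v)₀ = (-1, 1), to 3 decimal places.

-38.000

J = [[2·u·v - 2·v, u^2 - 2·u + 3], [-3·v^2 - v + 5, -6·u·v - u + 1]].
At the point, J = [[-4.000, 6.000], [1.000, 8.000]].
det J = -38.000.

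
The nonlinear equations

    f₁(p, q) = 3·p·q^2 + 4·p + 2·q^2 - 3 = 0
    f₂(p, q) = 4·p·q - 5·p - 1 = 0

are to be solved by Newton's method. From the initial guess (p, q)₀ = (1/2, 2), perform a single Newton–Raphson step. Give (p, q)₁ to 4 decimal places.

(2.4000, -1.1000)

At (1/2, 2): F = (13.0000, 0.5000).
Jacobian J = [[3·q^2 + 4, 6·p·q + 4·q], [4·q - 5, 4·p]].
At the point, J = [[16.0000, 14.0000], [3.0000, 2.0000]] (det J = -10.0000).
Solving J·Δ = −F gives Δ = (1.9000, -3.1000).
Then the next iterate is (p, q)₁ = (2.4000, -1.1000).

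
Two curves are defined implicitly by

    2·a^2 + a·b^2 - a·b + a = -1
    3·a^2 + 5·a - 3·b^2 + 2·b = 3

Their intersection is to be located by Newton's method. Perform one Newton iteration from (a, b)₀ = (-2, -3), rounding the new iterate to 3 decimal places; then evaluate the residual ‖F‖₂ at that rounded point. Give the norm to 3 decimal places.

5.452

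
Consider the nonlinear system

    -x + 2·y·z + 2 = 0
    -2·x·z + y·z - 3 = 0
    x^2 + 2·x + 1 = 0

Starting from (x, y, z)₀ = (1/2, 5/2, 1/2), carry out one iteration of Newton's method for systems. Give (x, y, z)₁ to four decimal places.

(-0.2500, 17.1250, -3.3750)

At (1/2, 5/2, 1/2): F = (4.0000, -2.2500, 2.2500).
Jacobian J = [[-1, 2·z, 2·y], [-2·z, z, -2·x + y], [2·x + 2, 0, 0]].
At the point, J = [[-1.0000, 1.0000, 5.0000], [-1.0000, 0.5000, 1.5000], [3.0000, 0.0000, 0.0000]] (det J = -3.0000).
Solving J·Δ = −F gives Δ = (-0.7500, 14.6250, -3.8750).
Then the next iterate is (x, y, z)₁ = (-0.2500, 17.1250, -3.3750).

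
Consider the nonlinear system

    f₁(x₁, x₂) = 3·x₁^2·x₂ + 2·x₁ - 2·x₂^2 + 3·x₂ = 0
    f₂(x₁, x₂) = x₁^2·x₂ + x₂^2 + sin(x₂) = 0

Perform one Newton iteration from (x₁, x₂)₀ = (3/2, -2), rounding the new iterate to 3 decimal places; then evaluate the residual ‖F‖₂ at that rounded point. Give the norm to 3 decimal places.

At (3/2, -2): F = (-24.500, -1.40930).
Jacobian J = [[6·x₁·x₂ + 2, 3·x₁^2 - 4·x₂ + 3], [2·x₁·x₂, x₁^2 + 2·x₂ + cos(x₂)]].
At the point, J = [[-16.000, 17.750], [-6.000, -2.16615]] (det J = 141.15835).
Solving J·Δ = −F gives Δ = (-0.553, 0.882).
Then the next iterate is (x₁, x₂)₁ = (0.947, -1.118).
Re-evaluating at (0.947, -1.118): F = (-6.96775, -0.65194), so ‖F‖₂ = 6.998.

6.998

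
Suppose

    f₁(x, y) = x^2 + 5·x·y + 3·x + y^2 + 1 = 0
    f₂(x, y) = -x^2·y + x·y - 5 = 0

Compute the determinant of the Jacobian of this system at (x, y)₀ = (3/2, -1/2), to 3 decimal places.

-9.125

J = [[2·x + 5·y + 3, 5·x + 2·y], [-2·x·y + y, -x^2 + x]].
At the point, J = [[3.500, 6.500], [1.000, -0.750]].
det J = -9.125.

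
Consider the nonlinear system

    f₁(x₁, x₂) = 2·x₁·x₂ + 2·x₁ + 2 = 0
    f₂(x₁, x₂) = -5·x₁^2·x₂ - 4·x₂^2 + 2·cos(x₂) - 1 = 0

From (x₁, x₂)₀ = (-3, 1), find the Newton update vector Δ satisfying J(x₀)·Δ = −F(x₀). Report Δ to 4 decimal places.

At (-3, 1): F = (-10.0000, -48.919395).
Jacobian J = [[2·x₂ + 2, 2·x₁], [-10·x₁·x₂, -5·x₁^2 - 8·x₂ - 2·sin(x₂)]].
At the point, J = [[4.0000, -6.0000], [30.0000, -54.682942]] (det J = -38.731768).
Solving J·Δ = −F gives Δ = (6.5402, 2.6935).

(6.5402, 2.6935)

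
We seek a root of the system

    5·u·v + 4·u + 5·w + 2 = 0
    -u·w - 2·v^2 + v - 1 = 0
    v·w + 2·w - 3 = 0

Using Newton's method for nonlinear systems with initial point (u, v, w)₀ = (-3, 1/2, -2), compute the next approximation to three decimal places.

At (-3, 1/2, -2): F = (-27.500, -7.000, -8.000).
Jacobian J = [[5·v + 4, 5·u, 5], [-w, -4·v + 1, -u], [0, w, v + 2]].
At the point, J = [[6.500, -15.000, 5.000], [2.000, -1.000, 3.000], [0.000, -2.000, 2.500]] (det J = 77.750).
Solving J·Δ = −F gives Δ = (-0.402, -1.283, 2.174).
Then the next iterate is (u, v, w)₁ = (-3.402, -0.783, 0.174).

(-3.402, -0.783, 0.174)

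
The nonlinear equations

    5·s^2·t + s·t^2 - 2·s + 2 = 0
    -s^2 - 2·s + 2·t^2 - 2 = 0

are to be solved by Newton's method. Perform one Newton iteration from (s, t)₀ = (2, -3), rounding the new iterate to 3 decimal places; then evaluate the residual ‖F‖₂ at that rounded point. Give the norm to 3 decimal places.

At (2, -3): F = (-44.000, 8.000).
Jacobian J = [[10·s·t + t^2 - 2, 5·s^2 + 2·s·t], [-2·s - 2, 4·t]].
At the point, J = [[-53.000, 8.000], [-6.000, -12.000]] (det J = 684.000).
Solving J·Δ = −F gives Δ = (-0.678, 1.006).
Then the next iterate is (s, t)₁ = (1.322, -1.994).
Re-evaluating at (1.322, -1.994): F = (-12.81209, 1.56039), so ‖F‖₂ = 12.907.

12.907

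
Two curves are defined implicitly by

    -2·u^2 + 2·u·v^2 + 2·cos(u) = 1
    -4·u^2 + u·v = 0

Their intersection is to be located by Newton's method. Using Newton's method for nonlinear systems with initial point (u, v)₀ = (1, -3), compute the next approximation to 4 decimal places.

(0.4325, -2.2424)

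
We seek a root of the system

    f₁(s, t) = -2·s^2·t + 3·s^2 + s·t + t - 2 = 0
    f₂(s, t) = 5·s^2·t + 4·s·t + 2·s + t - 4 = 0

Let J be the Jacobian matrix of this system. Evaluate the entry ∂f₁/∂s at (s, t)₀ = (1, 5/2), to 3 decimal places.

∂f₁/∂s = -4·s·t + 6·s + t.
At (1, 5/2) this is -1.500.

-1.500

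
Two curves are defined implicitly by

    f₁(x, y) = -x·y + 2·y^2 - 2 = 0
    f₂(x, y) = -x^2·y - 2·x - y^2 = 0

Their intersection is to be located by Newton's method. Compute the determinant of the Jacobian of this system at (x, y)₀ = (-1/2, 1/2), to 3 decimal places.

J = [[-y, -x + 4·y], [-2·x·y - 2, -x^2 - 2·y]].
At the point, J = [[-0.500, 2.500], [-1.500, -1.250]].
det J = 4.375.

4.375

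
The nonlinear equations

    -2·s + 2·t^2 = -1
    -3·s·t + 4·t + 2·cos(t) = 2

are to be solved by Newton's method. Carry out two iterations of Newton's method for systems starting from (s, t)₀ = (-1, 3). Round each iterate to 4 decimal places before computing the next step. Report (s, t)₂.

At (-1, 3): F = (21.0000, 17.020015).
Jacobian J = [[-2, 4·t], [-3·t, -3·s - 2·sin(t) + 4]].
At the point, J = [[-2.0000, 12.0000], [-9.0000, 6.717760]] (det J = 94.564480).
Solving J·Δ = −F gives Δ = (0.6680, -1.6387).
Then the next iterate is (s, t)₁ = (-0.3320, 1.3613).
Round to (-0.3320, 1.3613) and repeat: F = (5.370275, 5.216989), J = [[-2.0000, 5.4452], [-4.0839, 3.039728]].
Δ = (0.7478, -0.7116), so (s, t)₂ = (0.4158, 0.6497).

(0.4158, 0.6497)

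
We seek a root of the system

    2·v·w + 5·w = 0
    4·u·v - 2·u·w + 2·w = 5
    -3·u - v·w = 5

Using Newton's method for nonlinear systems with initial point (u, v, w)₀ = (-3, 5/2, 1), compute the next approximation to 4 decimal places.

(-1.3951, 0.8705, 0.3259)

At (-3, 5/2, 1): F = (10.0000, -27.0000, 1.5000).
Jacobian J = [[0, 2·w, 2·v + 5], [4·v - 2·w, 4·u, -2·u + 2], [-3, -w, -v]].
At the point, J = [[0.0000, 2.0000, 10.0000], [8.0000, -12.0000, 8.0000], [-3.0000, -1.0000, -2.5000]] (det J = -448.0000).
Solving J·Δ = −F gives Δ = (1.6049, -1.6295, -0.6741).
Then the next iterate is (u, v, w)₁ = (-1.3951, 0.8705, 0.3259).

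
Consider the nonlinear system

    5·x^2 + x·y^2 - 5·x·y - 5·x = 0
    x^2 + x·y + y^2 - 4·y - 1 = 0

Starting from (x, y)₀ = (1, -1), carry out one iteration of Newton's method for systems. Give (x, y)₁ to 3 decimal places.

At (1, -1): F = (6.000, 4.000).
Jacobian J = [[10·x + y^2 - 5·y - 5, 2·x·y - 5·x], [2·x + y, x + 2·y - 4]].
At the point, J = [[11.000, -7.000], [1.000, -5.000]] (det J = -48.000).
Solving J·Δ = −F gives Δ = (-0.042, 0.792).
Then the next iterate is (x, y)₁ = (0.958, -0.208).

(0.958, -0.208)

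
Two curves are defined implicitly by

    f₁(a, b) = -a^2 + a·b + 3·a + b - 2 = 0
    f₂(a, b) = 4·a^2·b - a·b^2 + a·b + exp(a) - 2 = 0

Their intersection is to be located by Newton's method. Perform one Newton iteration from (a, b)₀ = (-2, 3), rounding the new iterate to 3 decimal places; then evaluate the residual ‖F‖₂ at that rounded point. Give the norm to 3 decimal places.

6.180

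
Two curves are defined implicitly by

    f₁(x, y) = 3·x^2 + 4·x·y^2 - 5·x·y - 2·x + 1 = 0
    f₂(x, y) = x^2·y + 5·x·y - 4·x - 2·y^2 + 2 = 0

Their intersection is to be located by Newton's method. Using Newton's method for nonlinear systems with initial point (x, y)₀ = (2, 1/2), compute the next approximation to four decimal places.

(1.2913, 0.4879)

At (2, 1/2): F = (6.0000, 0.5000).
Jacobian J = [[6·x + 4·y^2 - 5·y - 2, 8·x·y - 5·x], [2·x·y + 5·y - 4, x^2 + 5·x - 4·y]].
At the point, J = [[8.5000, -2.0000], [0.5000, 12.0000]] (det J = 103.0000).
Solving J·Δ = −F gives Δ = (-0.7087, -0.0121).
Then the next iterate is (x, y)₁ = (1.2913, 0.4879).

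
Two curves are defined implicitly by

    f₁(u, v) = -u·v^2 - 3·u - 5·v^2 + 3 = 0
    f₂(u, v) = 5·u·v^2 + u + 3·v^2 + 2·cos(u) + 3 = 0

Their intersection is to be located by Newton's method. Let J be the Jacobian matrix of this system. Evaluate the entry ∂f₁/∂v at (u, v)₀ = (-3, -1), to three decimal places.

∂f₁/∂v = -2·u·v - 10·v.
At (-3, -1) this is 4.000.

4.000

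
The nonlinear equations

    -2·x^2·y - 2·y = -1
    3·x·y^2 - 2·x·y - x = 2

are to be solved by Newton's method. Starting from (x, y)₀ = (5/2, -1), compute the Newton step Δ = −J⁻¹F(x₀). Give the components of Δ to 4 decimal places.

At (5/2, -1): F = (15.5000, 8.0000).
Jacobian J = [[-4·x·y, -2·x^2 - 2], [3·y^2 - 2·y - 1, 6·x·y - 2·x]].
At the point, J = [[10.0000, -14.5000], [4.0000, -20.0000]] (det J = -142.0000).
Solving J·Δ = −F gives Δ = (-1.3662, 0.1268).

(-1.3662, 0.1268)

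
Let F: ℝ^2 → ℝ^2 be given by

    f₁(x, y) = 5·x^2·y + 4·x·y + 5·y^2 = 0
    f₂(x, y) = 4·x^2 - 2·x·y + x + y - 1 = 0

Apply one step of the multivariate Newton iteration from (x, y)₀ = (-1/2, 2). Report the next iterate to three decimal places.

(-0.268, 1.063)

At (-1/2, 2): F = (18.500, 3.500).
Jacobian J = [[10·x·y + 4·y, 5·x^2 + 4·x + 10·y], [8·x - 2·y + 1, -2·x + 1]].
At the point, J = [[-2.000, 19.250], [-7.000, 2.000]] (det J = 130.750).
Solving J·Δ = −F gives Δ = (0.232, -0.937).
Then the next iterate is (x, y)₁ = (-0.268, 1.063).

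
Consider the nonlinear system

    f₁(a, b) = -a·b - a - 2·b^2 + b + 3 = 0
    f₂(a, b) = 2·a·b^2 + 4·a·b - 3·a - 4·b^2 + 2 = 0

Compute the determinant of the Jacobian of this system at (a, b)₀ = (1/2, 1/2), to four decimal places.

0.7500

J = [[-b - 1, -a - 4·b + 1], [2·b^2 + 4·b - 3, 4·a·b + 4·a - 8·b]].
At the point, J = [[-1.5000, -1.5000], [-0.5000, -1.0000]].
det J = 0.7500.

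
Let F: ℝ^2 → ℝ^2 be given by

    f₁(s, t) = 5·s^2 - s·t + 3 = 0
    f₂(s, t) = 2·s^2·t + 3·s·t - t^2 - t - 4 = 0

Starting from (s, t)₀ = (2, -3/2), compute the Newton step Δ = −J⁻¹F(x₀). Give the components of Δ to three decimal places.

At (2, -3/2): F = (26.000, -25.750).
Jacobian J = [[10·s - t, -s], [4·s·t + 3·t, 2·s^2 + 3·s - 2·t - 1]].
At the point, J = [[21.500, -2.000], [-16.500, 16.000]] (det J = 311.000).
Solving J·Δ = −F gives Δ = (-1.172, 0.401).

(-1.172, 0.401)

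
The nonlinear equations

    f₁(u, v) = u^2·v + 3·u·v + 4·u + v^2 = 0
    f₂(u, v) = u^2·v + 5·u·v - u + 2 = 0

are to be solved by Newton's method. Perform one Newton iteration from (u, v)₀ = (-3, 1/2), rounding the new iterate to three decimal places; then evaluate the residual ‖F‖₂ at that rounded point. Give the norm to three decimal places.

At (-3, 1/2): F = (-11.750, 2.000).
Jacobian J = [[2·u·v + 3·v + 4, u^2 + 3·u + 2·v], [2·u·v + 5·v - 1, u^2 + 5·u]].
At the point, J = [[2.500, 1.000], [-1.500, -6.000]] (det J = -13.500).
Solving J·Δ = −F gives Δ = (5.074, -0.935).
Then the next iterate is (u, v)₁ = (2.074, -0.435).
Re-evaluating at (2.074, -0.435): F = (3.90751, -6.45609), so ‖F‖₂ = 7.547.

7.547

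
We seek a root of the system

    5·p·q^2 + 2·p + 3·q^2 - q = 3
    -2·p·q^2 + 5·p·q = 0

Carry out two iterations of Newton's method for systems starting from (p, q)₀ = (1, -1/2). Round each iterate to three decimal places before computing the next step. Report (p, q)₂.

At (1, -1/2): F = (1.500, -3.000).
Jacobian J = [[5·q^2 + 2, 10·p·q + 6·q - 1], [-2·q^2 + 5·q, -4·p·q + 5·p]].
At the point, J = [[3.250, -9.000], [-3.000, 7.000]] (det J = -4.250).
Solving J·Δ = −F gives Δ = (-3.882, -1.235).
Then the next iterate is (p, q)₁ = (-2.882, -1.735).
Round to (-2.882, -1.735) and repeat: F = (-41.37567, 42.35229), J = [[17.05112, 38.59270], [-14.69545, -34.41108]].
Δ = (-10.745, 5.819), so (p, q)₂ = (-13.627, 4.084).

(-13.627, 4.084)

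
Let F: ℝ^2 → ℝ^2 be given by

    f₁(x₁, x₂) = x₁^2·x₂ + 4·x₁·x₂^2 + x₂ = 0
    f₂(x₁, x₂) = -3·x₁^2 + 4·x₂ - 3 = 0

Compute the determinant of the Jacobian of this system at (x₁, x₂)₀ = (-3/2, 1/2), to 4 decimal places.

22.7500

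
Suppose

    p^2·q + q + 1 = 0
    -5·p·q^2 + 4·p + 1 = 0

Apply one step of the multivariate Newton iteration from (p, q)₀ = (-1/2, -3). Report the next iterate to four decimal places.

(-2.8000, 4.7200)

At (-1/2, -3): F = (-2.7500, 21.5000).
Jacobian J = [[2·p·q, p^2 + 1], [-5·q^2 + 4, -10·p·q]].
At the point, J = [[3.0000, 1.2500], [-41.0000, -15.0000]] (det J = 6.2500).
Solving J·Δ = −F gives Δ = (-2.3000, 7.7200).
Then the next iterate is (p, q)₁ = (-2.8000, 4.7200).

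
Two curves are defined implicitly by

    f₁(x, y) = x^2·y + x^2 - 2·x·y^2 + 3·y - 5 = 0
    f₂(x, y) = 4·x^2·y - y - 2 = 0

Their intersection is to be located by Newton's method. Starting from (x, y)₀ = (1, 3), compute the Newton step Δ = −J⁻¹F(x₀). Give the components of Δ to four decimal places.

At (1, 3): F = (-10.0000, 7.0000).
Jacobian J = [[2·x·y + 2·x - 2·y^2, x^2 - 4·x·y + 3], [8·x·y, 4·x^2 - 1]].
At the point, J = [[-10.0000, -8.0000], [24.0000, 3.0000]] (det J = 162.0000).
Solving J·Δ = −F gives Δ = (-0.1605, -1.0494).

(-0.1605, -1.0494)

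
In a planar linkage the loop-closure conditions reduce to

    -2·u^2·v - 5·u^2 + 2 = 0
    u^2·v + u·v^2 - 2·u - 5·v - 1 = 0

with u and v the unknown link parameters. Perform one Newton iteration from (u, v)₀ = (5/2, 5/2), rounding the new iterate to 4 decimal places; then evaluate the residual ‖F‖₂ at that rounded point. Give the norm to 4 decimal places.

12.4571

At (5/2, 5/2): F = (-60.5000, 12.7500).
Jacobian J = [[-4·u·v - 10·u, -2·u^2], [2·u·v + v^2 - 2, u^2 + 2·u·v - 5]].
At the point, J = [[-50.0000, -12.5000], [16.7500, 13.7500]] (det J = -478.1250).
Solving J·Δ = −F gives Δ = (-1.4065, 0.7861).
Then the next iterate is (u, v)₁ = (1.0935, 3.2861).
Re-evaluating at (1.0935, 3.2861): F = (-11.837368, -3.880063), so ‖F‖₂ = 12.4571.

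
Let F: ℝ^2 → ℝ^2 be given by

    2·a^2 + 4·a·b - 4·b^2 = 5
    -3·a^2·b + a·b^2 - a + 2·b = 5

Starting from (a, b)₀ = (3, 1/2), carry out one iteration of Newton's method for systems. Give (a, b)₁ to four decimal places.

At (3, 1/2): F = (18.0000, -19.7500).
Jacobian J = [[4·a + 4·b, 4·a - 8·b], [-6·a·b + b^2 - 1, -3·a^2 + 2·a·b + 2]].
At the point, J = [[14.0000, 8.0000], [-9.7500, -22.0000]] (det J = -230.0000).
Solving J·Δ = −F gives Δ = (-1.0348, -0.4391).
Then the next iterate is (a, b)₁ = (1.9652, 0.0609).

(1.9652, 0.0609)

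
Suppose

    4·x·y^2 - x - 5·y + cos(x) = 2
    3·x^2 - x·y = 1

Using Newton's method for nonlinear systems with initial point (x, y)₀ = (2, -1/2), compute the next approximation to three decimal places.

(1.052, -0.427)

At (2, -1/2): F = (0.08385, 12.000).
Jacobian J = [[4·y^2 - sin(x) - 1, 8·x·y - 5], [6·x - y, -x]].
At the point, J = [[-0.90930, -13.000], [12.500, -2.000]] (det J = 164.31859).
Solving J·Δ = −F gives Δ = (-0.948, 0.073).
Then the next iterate is (x, y)₁ = (1.052, -0.427).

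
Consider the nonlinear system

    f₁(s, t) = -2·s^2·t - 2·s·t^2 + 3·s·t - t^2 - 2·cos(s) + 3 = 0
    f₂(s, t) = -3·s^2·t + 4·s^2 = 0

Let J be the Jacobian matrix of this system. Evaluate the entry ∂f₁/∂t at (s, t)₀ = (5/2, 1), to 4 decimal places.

-17.0000

∂f₁/∂t = -2·s^2 - 4·s·t + 3·s - 2·t.
At (5/2, 1) this is -17.0000.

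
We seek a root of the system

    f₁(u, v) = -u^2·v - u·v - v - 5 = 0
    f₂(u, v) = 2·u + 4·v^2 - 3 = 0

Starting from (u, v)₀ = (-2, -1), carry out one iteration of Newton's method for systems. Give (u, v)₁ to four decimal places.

(-2.2333, -1.4333)

At (-2, -1): F = (-2.0000, -3.0000).
Jacobian J = [[-2·u·v - v, -u^2 - u - 1], [2, 8·v]].
At the point, J = [[-3.0000, -3.0000], [2.0000, -8.0000]] (det J = 30.0000).
Solving J·Δ = −F gives Δ = (-0.2333, -0.4333).
Then the next iterate is (u, v)₁ = (-2.2333, -1.4333).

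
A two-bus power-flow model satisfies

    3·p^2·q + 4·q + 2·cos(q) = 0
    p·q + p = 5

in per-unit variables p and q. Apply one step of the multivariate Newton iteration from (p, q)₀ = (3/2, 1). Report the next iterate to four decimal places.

At (3/2, 1): F = (11.830605, -2.0000).
Jacobian J = [[6·p·q, 3·p^2 - 2·sin(q) + 4], [q + 1, p]].
At the point, J = [[9.0000, 9.067058], [2.0000, 1.5000]] (det J = -4.634116).
Solving J·Δ = −F gives Δ = (7.7426, -8.9901).
Then the next iterate is (p, q)₁ = (9.2426, -7.9901).

(9.2426, -7.9901)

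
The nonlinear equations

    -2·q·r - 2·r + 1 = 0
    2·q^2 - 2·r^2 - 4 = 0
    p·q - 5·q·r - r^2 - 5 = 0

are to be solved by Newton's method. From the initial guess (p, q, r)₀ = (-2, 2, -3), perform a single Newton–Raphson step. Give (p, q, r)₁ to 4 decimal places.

(3.7333, 0.8000, -1.0333)

At (-2, 2, -3): F = (19.0000, -14.0000, 12.0000).
Jacobian J = [[0, -2·r, -2·q - 2], [0, 4·q, -4·r], [q, p - 5·r, -5·q - 2·r]].
At the point, J = [[0.0000, 6.0000, -6.0000], [0.0000, 8.0000, 12.0000], [2.0000, 13.0000, -4.0000]] (det J = 240.0000).
Solving J·Δ = −F gives Δ = (5.7333, -1.2000, 1.9667).
Then the next iterate is (p, q, r)₁ = (3.7333, 0.8000, -1.0333).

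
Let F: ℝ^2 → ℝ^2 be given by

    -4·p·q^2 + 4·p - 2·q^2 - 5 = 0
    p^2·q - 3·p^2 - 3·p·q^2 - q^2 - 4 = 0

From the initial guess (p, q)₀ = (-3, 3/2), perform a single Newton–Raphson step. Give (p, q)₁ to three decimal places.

(-2.284, 1.436)

At (-3, 3/2): F = (5.500, 0.500).
Jacobian J = [[-4·q^2 + 4, -8·p·q - 4·q], [2·p·q - 6·p - 3·q^2, p^2 - 6·p·q - 2·q]].
At the point, J = [[-5.000, 30.000], [2.250, 33.000]] (det J = -232.500).
Solving J·Δ = −F gives Δ = (0.716, -0.064).
Then the next iterate is (p, q)₁ = (-2.284, 1.436).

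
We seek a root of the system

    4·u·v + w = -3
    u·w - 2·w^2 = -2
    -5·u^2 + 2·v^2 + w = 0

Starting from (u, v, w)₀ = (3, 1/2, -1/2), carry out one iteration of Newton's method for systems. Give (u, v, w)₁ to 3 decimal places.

(1.466, 0.060, -0.653)

At (3, 1/2, -1/2): F = (8.500, 0.000, -45.000).
Jacobian J = [[4·v, 4·u, 1], [w, 0, u - 4·w], [-10·u, 4·v, 1]].
At the point, J = [[2.000, 12.000, 1.000], [-0.500, 0.000, 5.000], [-30.000, 2.000, 1.000]] (det J = -1815.000).
Solving J·Δ = −F gives Δ = (-1.534, -0.440, -0.153).
Then the next iterate is (u, v, w)₁ = (1.466, 0.060, -0.653).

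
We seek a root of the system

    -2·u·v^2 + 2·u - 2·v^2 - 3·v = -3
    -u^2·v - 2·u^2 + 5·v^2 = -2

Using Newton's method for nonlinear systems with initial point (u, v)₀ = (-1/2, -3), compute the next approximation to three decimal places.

(-0.085, -1.452)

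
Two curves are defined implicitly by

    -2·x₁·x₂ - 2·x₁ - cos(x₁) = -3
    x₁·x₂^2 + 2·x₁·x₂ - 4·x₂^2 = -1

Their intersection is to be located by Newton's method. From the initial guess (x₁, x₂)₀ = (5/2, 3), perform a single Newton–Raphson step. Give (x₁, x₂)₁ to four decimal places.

(1.7611, 0.8541)

At (5/2, 3): F = (-16.198856, 2.5000).
Jacobian J = [[-2·x₂ + sin(x₁) - 2, -2·x₁], [x₂^2 + 2·x₂, 2·x₁·x₂ + 2·x₁ - 8·x₂]].
At the point, J = [[-7.401528, -5.0000], [15.0000, -4.0000]] (det J = 104.606111).
Solving J·Δ = −F gives Δ = (-0.7389, -2.1459).
Then the next iterate is (x₁, x₂)₁ = (1.7611, 0.8541).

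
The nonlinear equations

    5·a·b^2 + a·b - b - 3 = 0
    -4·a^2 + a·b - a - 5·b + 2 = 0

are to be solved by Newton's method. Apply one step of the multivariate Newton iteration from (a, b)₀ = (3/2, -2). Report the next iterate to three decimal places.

At (3/2, -2): F = (26.000, -1.500).
Jacobian J = [[5·b^2 + b, 10·a·b + a - 1], [-8·a + b - 1, a - 5]].
At the point, J = [[18.000, -29.500], [-15.000, -3.500]] (det J = -505.500).
Solving J·Δ = −F gives Δ = (-0.268, 0.718).
Then the next iterate is (a, b)₁ = (1.232, -1.282).

(1.232, -1.282)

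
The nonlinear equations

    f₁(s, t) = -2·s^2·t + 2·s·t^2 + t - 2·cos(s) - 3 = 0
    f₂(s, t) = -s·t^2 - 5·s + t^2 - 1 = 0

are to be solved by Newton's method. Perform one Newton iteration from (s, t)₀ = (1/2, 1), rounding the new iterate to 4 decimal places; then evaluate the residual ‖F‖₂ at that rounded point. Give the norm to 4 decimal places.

At (1/2, 1): F = (-3.255165, -3.0000).
Jacobian J = [[-4·s·t + 2·t^2 + 2·sin(s), -2·s^2 + 4·s·t + 1], [-t^2 - 5, -2·s·t + 2·t]].
At the point, J = [[0.958851, 2.5000], [-6.0000, 1.0000]] (det J = 15.958851).
Solving J·Δ = −F gives Δ = (-0.2660, 1.4041).
Then the next iterate is (s, t)₁ = (0.2340, 2.4041).
Re-evaluating at (0.2340, 2.4041): F = (-0.099773, 2.257248), so ‖F‖₂ = 2.2595.

2.2595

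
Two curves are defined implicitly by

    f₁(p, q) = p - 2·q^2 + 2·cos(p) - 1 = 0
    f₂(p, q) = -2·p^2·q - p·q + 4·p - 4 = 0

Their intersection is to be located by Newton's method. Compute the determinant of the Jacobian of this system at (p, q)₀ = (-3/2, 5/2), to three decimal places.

J = [[-2·sin(p) + 1, -4·q], [-4·p·q - q + 4, -2·p^2 - p]].
At the point, J = [[2.99499, -10.000], [16.500, -3.000]].
det J = 156.015.

156.015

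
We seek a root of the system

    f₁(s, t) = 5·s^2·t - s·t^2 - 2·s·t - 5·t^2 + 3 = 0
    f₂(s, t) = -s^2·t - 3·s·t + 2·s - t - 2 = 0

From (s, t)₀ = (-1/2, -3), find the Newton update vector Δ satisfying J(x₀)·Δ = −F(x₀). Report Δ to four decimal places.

At (-1/2, -3): F = (-44.2500, -3.7500).
Jacobian J = [[10·s·t - t^2 - 2·t, 5·s^2 - 2·s·t - 2·s - 10·t], [-2·s·t - 3·t + 2, -s^2 - 3·s - 1]].
At the point, J = [[12.0000, 29.2500], [8.0000, 0.2500]] (det J = -231.0000).
Solving J·Δ = −F gives Δ = (0.4269, 1.3377).

(0.4269, 1.3377)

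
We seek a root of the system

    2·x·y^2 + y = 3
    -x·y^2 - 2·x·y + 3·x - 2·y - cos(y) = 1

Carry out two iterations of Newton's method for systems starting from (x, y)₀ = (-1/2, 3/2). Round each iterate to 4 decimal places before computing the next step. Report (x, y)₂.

At (-1/2, 3/2): F = (-3.7500, -2.945737).
Jacobian J = [[2·y^2, 4·x·y + 1], [-y^2 - 2·y + 3, -2·x·y - 2·x + sin(y) - 2]].
At the point, J = [[4.5000, -2.0000], [-2.2500, 1.497495]] (det J = 2.238727).
Solving J·Δ = −F gives Δ = (5.1400, 9.6900).
Then the next iterate is (x, y)₁ = (4.6400, 11.1900).
Round to (4.6400, 11.1900) and repeat: F = (1170.195408, -694.499107), J = [[250.4322, 208.6864], [-144.5961, -116.104359]].
Δ = (-8.2511, 4.2942), so (x, y)₂ = (-3.6111, 15.4842).

(-3.6111, 15.4842)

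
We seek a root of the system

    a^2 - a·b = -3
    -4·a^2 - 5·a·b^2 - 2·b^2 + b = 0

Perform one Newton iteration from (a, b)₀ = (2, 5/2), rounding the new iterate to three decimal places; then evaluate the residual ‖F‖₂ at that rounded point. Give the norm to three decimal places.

19.125

At (2, 5/2): F = (2.000, -88.500).
Jacobian J = [[2·a - b, -a], [-8·a - 5·b^2, -10·a·b - 4·b + 1]].
At the point, J = [[1.500, -2.000], [-47.250, -59.000]] (det J = -183.000).
Solving J·Δ = −F gives Δ = (-1.612, -0.209).
Then the next iterate is (a, b)₁ = (0.388, 2.291).
Re-evaluating at (0.388, 2.291): F = (2.26164, -18.99098), so ‖F‖₂ = 19.125.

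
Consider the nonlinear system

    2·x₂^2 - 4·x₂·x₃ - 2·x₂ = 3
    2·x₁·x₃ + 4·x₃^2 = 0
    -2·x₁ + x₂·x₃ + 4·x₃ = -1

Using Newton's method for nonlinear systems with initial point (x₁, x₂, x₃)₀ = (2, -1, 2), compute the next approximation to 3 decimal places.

(2.000, -0.700, 0.800)

At (2, -1, 2): F = (9.000, 24.000, 3.000).
Jacobian J = [[0, 4·x₂ - 4·x₃ - 2, -4·x₂], [2·x₃, 0, 2·x₁ + 8·x₃], [-2, x₃, x₂ + 4]].
At the point, J = [[0.000, -14.000, 4.000], [4.000, 0.000, 20.000], [-2.000, 2.000, 3.000]] (det J = 760.000).
Solving J·Δ = −F gives Δ = (0.000, 0.300, -1.200).
Then the next iterate is (x₁, x₂, x₃)₁ = (2.000, -0.700, 0.800).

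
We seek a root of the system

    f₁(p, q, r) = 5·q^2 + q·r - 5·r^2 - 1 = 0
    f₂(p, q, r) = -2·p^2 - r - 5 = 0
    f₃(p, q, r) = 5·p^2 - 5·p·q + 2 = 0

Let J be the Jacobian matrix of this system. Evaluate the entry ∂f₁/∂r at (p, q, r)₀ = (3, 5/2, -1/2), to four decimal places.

7.5000

∂f₁/∂r = q - 10·r.
At (3, 5/2, -1/2) this is 7.5000.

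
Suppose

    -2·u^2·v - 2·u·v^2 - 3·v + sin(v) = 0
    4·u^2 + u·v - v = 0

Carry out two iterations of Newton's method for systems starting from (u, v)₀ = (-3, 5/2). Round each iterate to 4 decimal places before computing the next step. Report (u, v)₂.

At (-3, 5/2): F = (-14.401528, 26.0000).
Jacobian J = [[-4·u·v - 2·v^2, -2·u^2 - 4·u·v + cos(v) - 3], [8·u + v, u - 1]].
At the point, J = [[17.5000, 8.198856], [-21.5000, -4.0000]] (det J = 106.275412).
Solving J·Δ = −F gives Δ = (1.4638, -1.3678).
Then the next iterate is (u, v)₁ = (-1.5362, 1.1322).
Round to (-1.5362, 1.1322) and repeat: F = (-3.896594, 6.568156), J = [[4.393389, -0.338009], [-11.1574, -2.5362]].
Δ = (0.8115, -0.9803), so (u, v)₂ = (-0.7247, 0.1519).

(-0.7247, 0.1519)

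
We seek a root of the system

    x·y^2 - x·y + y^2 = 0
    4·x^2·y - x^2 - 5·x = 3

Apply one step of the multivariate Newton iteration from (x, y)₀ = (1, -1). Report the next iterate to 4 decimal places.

At (1, -1): F = (3.0000, -13.0000).
Jacobian J = [[y^2 - y, 2·x·y - x + 2·y], [8·x·y - 2·x - 5, 4·x^2]].
At the point, J = [[2.0000, -5.0000], [-15.0000, 4.0000]] (det J = -67.0000).
Solving J·Δ = −F gives Δ = (-0.7910, 0.2836).
Then the next iterate is (x, y)₁ = (0.2090, -0.7164).

(0.2090, -0.7164)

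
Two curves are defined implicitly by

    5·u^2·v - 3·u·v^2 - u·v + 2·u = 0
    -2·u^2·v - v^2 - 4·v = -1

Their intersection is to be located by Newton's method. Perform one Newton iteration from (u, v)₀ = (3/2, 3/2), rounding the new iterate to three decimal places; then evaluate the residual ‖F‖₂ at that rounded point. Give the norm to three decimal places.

At (3/2, 3/2): F = (7.500, -14.000).
Jacobian J = [[10·u·v - 3·v^2 - v + 2, 5·u^2 - 6·u·v - u], [-4·u·v, -2·u^2 - 2·v - 4]].
At the point, J = [[16.250, -3.750], [-9.000, -11.500]] (det J = -220.625).
Solving J·Δ = −F gives Δ = (-0.629, -0.725).
Then the next iterate is (u, v)₁ = (0.871, 0.775).
Re-evaluating at (0.871, 0.775): F = (2.43728, -3.87652), so ‖F‖₂ = 4.579.

4.579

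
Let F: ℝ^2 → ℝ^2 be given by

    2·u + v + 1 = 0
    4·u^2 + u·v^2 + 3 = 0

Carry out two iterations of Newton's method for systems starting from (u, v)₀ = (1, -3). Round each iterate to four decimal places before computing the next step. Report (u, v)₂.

At (1, -3): F = (0.0000, 16.0000).
Jacobian J = [[2, 1], [8·u + v^2, 2·u·v]].
At the point, J = [[2.0000, 1.0000], [17.0000, -6.0000]] (det J = -29.0000).
Solving J·Δ = −F gives Δ = (-0.5517, 1.1034).
Then the next iterate is (u, v)₁ = (0.4483, -1.8966).
Round to (0.4483, -1.8966) and repeat: F = (0.0000, 5.416468), J = [[2.0000, 1.0000], [7.183492, -1.700492]].
Δ = (-0.5117, 1.0235), so (u, v)₂ = (-0.0634, -0.8731).

(-0.0634, -0.8731)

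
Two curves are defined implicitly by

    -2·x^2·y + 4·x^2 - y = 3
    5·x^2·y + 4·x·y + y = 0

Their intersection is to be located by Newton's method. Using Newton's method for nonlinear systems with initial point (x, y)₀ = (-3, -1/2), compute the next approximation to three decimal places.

At (-3, -1/2): F = (42.500, -17.000).
Jacobian J = [[-4·x·y + 8·x, -2·x^2 - 1], [10·x·y + 4·y, 5·x^2 + 4·x + 1]].
At the point, J = [[-30.000, -19.000], [13.000, 34.000]] (det J = -773.000).
Solving J·Δ = −F gives Δ = (1.451, -0.055).
Then the next iterate is (x, y)₁ = (-1.549, -0.555).

(-1.549, -0.555)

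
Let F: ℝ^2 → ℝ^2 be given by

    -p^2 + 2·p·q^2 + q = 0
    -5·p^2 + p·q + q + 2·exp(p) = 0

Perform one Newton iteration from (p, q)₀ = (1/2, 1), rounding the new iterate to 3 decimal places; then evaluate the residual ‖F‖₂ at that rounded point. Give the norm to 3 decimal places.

10.612

At (1/2, 1): F = (1.750, 3.54744).
Jacobian J = [[-2·p + 2·q^2, 4·p·q + 1], [-10·p + q + 2·exp(p), p + 1]].
At the point, J = [[1.000, 3.000], [-0.70256, 1.500]] (det J = 3.60767).
Solving J·Δ = −F gives Δ = (2.222, -1.324).
Then the next iterate is (p, q)₁ = (2.722, -0.324).
Re-evaluating at (2.722, -0.324): F = (-7.16179, -7.83092), so ‖F‖₂ = 10.612.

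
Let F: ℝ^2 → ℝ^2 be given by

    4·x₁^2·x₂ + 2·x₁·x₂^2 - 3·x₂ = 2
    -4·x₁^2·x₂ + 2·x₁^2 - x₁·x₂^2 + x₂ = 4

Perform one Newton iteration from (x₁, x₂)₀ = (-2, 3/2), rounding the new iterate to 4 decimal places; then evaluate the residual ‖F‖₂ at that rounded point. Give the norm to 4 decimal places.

3.5238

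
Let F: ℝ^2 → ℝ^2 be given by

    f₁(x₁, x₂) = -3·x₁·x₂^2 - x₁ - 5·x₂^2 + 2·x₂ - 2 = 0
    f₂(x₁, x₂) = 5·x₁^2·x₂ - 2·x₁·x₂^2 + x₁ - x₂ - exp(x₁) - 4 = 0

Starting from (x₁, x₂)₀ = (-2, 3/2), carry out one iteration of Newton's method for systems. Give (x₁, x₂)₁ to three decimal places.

(-1.918, 0.577)

At (-2, 3/2): F = (5.250, 31.36466).
Jacobian J = [[-3·x₂^2 - 1, -6·x₁·x₂ - 10·x₂ + 2], [10·x₁·x₂ - 2·x₂^2 - exp(x₁) + 1, 5·x₁^2 - 4·x₁·x₂ - 1]].
At the point, J = [[-7.750, 5.000], [-33.63534, 31.000]] (det J = -72.07332).
Solving J·Δ = −F gives Δ = (0.082, -0.923).
Then the next iterate is (x₁, x₂)₁ = (-1.918, 0.577).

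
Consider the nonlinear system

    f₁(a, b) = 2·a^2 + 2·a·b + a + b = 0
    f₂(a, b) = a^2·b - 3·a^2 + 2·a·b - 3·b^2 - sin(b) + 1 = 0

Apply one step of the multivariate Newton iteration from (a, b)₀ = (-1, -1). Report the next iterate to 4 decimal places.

(-0.6465, -0.7673)

At (-1, -1): F = (2.0000, -3.158529).
Jacobian J = [[4·a + 2·b + 1, 2·a + 1], [2·a·b - 6·a + 2·b, a^2 + 2·a - 6·b - cos(b)]].
At the point, J = [[-5.0000, -1.0000], [6.0000, 4.459698]] (det J = -16.298488).
Solving J·Δ = −F gives Δ = (0.3535, 0.2327).
Then the next iterate is (a, b)₁ = (-0.6465, -0.7673).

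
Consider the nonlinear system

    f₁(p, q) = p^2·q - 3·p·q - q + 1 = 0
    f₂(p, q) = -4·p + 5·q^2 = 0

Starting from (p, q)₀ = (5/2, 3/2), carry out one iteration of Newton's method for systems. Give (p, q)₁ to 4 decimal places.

At (5/2, 3/2): F = (-2.3750, 1.2500).
Jacobian J = [[2·p·q - 3·q, p^2 - 3·p - 1], [-4, 10·q]].
At the point, J = [[3.0000, -2.2500], [-4.0000, 15.0000]] (det J = 36.0000).
Solving J·Δ = −F gives Δ = (0.9115, 0.1597).
Then the next iterate is (p, q)₁ = (3.4115, 1.6597).

(3.4115, 1.6597)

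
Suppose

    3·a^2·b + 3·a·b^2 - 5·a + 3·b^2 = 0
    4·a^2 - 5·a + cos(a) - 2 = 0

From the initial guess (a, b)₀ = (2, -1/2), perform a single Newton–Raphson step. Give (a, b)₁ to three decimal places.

At (2, -1/2): F = (-13.750, 3.58385).
Jacobian J = [[6·a·b + 3·b^2 - 5, 3·a^2 + 6·a·b + 6·b], [8·a - sin(a) - 5, 0]].
At the point, J = [[-10.250, 3.000], [10.09070, 0.000]] (det J = -30.27211).
Solving J·Δ = −F gives Δ = (-0.355, 3.370).
Then the next iterate is (a, b)₁ = (1.645, 2.870).

(1.645, 2.870)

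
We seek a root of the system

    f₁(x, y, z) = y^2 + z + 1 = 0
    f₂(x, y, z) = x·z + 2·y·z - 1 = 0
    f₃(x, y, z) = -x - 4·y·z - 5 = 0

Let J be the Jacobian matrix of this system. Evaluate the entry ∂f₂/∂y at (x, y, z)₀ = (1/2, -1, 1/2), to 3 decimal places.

1.000

∂f₂/∂y = 2·z.
At (1/2, -1, 1/2) this is 1.000.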